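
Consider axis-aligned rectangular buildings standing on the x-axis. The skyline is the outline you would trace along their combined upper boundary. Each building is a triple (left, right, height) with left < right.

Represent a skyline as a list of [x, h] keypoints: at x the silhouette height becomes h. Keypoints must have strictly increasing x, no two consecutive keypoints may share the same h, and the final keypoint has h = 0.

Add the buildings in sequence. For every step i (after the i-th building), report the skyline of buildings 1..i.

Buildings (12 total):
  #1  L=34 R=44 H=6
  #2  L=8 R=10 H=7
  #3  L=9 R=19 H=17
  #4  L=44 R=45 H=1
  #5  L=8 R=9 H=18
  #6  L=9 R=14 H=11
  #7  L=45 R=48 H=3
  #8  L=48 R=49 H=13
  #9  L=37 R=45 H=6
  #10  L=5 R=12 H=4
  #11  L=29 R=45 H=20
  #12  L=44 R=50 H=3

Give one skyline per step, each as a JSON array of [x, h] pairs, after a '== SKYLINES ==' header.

== SKYLINES ==
[[34,6],[44,0]]
[[8,7],[10,0],[34,6],[44,0]]
[[8,7],[9,17],[19,0],[34,6],[44,0]]
[[8,7],[9,17],[19,0],[34,6],[44,1],[45,0]]
[[8,18],[9,17],[19,0],[34,6],[44,1],[45,0]]
[[8,18],[9,17],[19,0],[34,6],[44,1],[45,0]]
[[8,18],[9,17],[19,0],[34,6],[44,1],[45,3],[48,0]]
[[8,18],[9,17],[19,0],[34,6],[44,1],[45,3],[48,13],[49,0]]
[[8,18],[9,17],[19,0],[34,6],[45,3],[48,13],[49,0]]
[[5,4],[8,18],[9,17],[19,0],[34,6],[45,3],[48,13],[49,0]]
[[5,4],[8,18],[9,17],[19,0],[29,20],[45,3],[48,13],[49,0]]
[[5,4],[8,18],[9,17],[19,0],[29,20],[45,3],[48,13],[49,3],[50,0]]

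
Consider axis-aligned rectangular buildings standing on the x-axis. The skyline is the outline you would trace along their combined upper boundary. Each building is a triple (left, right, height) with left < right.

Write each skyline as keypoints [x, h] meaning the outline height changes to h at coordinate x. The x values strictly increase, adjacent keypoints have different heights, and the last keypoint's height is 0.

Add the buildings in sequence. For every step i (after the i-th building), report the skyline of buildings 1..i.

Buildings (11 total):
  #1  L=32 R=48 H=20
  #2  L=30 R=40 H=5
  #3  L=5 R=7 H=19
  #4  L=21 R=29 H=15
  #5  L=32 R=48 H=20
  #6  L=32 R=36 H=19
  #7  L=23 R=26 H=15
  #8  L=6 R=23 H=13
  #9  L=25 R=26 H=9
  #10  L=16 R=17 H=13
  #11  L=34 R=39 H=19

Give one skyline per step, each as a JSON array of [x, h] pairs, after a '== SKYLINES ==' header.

== SKYLINES ==
[[32,20],[48,0]]
[[30,5],[32,20],[48,0]]
[[5,19],[7,0],[30,5],[32,20],[48,0]]
[[5,19],[7,0],[21,15],[29,0],[30,5],[32,20],[48,0]]
[[5,19],[7,0],[21,15],[29,0],[30,5],[32,20],[48,0]]
[[5,19],[7,0],[21,15],[29,0],[30,5],[32,20],[48,0]]
[[5,19],[7,0],[21,15],[29,0],[30,5],[32,20],[48,0]]
[[5,19],[7,13],[21,15],[29,0],[30,5],[32,20],[48,0]]
[[5,19],[7,13],[21,15],[29,0],[30,5],[32,20],[48,0]]
[[5,19],[7,13],[21,15],[29,0],[30,5],[32,20],[48,0]]
[[5,19],[7,13],[21,15],[29,0],[30,5],[32,20],[48,0]]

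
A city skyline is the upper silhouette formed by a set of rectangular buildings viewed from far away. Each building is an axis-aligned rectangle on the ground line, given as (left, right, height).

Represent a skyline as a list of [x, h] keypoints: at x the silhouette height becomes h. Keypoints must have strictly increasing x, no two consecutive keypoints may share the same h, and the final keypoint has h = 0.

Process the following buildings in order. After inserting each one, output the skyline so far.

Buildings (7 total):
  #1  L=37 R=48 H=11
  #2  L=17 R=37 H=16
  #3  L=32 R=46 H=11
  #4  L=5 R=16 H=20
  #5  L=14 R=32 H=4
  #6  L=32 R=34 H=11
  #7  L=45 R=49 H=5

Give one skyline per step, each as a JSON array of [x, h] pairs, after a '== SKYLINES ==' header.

== SKYLINES ==
[[37,11],[48,0]]
[[17,16],[37,11],[48,0]]
[[17,16],[37,11],[48,0]]
[[5,20],[16,0],[17,16],[37,11],[48,0]]
[[5,20],[16,4],[17,16],[37,11],[48,0]]
[[5,20],[16,4],[17,16],[37,11],[48,0]]
[[5,20],[16,4],[17,16],[37,11],[48,5],[49,0]]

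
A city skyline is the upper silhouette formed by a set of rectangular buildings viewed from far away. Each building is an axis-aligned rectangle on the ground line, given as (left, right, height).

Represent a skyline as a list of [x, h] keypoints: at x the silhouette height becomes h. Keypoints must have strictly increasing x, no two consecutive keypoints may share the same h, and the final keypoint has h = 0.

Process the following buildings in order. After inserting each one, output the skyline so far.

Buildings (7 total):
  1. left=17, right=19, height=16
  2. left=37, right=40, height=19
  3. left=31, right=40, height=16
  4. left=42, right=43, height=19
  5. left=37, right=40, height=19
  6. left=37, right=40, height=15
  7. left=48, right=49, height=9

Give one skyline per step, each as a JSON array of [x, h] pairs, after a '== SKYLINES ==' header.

== SKYLINES ==
[[17,16],[19,0]]
[[17,16],[19,0],[37,19],[40,0]]
[[17,16],[19,0],[31,16],[37,19],[40,0]]
[[17,16],[19,0],[31,16],[37,19],[40,0],[42,19],[43,0]]
[[17,16],[19,0],[31,16],[37,19],[40,0],[42,19],[43,0]]
[[17,16],[19,0],[31,16],[37,19],[40,0],[42,19],[43,0]]
[[17,16],[19,0],[31,16],[37,19],[40,0],[42,19],[43,0],[48,9],[49,0]]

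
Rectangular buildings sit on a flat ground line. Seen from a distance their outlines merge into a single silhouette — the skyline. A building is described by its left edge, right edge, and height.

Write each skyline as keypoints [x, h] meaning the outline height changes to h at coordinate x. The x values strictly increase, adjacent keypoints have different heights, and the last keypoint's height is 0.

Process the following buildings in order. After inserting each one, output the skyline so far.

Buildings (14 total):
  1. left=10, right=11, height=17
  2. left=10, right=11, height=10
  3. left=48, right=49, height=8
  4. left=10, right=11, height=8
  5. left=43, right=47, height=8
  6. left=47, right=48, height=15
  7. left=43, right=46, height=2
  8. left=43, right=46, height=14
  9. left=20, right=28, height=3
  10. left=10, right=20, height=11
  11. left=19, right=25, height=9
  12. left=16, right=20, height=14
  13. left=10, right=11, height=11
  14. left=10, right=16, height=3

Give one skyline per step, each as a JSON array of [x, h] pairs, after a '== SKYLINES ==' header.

== SKYLINES ==
[[10,17],[11,0]]
[[10,17],[11,0]]
[[10,17],[11,0],[48,8],[49,0]]
[[10,17],[11,0],[48,8],[49,0]]
[[10,17],[11,0],[43,8],[47,0],[48,8],[49,0]]
[[10,17],[11,0],[43,8],[47,15],[48,8],[49,0]]
[[10,17],[11,0],[43,8],[47,15],[48,8],[49,0]]
[[10,17],[11,0],[43,14],[46,8],[47,15],[48,8],[49,0]]
[[10,17],[11,0],[20,3],[28,0],[43,14],[46,8],[47,15],[48,8],[49,0]]
[[10,17],[11,11],[20,3],[28,0],[43,14],[46,8],[47,15],[48,8],[49,0]]
[[10,17],[11,11],[20,9],[25,3],[28,0],[43,14],[46,8],[47,15],[48,8],[49,0]]
[[10,17],[11,11],[16,14],[20,9],[25,3],[28,0],[43,14],[46,8],[47,15],[48,8],[49,0]]
[[10,17],[11,11],[16,14],[20,9],[25,3],[28,0],[43,14],[46,8],[47,15],[48,8],[49,0]]
[[10,17],[11,11],[16,14],[20,9],[25,3],[28,0],[43,14],[46,8],[47,15],[48,8],[49,0]]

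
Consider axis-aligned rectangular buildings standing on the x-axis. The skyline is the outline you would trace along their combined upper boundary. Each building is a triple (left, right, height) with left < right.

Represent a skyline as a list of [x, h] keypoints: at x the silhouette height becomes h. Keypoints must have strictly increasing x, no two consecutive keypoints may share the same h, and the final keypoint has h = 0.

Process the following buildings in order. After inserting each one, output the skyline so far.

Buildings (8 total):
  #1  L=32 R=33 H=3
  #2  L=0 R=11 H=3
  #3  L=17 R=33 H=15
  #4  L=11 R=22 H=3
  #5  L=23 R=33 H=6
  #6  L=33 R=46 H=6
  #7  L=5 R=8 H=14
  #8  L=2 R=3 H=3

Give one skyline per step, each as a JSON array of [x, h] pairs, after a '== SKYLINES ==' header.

== SKYLINES ==
[[32,3],[33,0]]
[[0,3],[11,0],[32,3],[33,0]]
[[0,3],[11,0],[17,15],[33,0]]
[[0,3],[17,15],[33,0]]
[[0,3],[17,15],[33,0]]
[[0,3],[17,15],[33,6],[46,0]]
[[0,3],[5,14],[8,3],[17,15],[33,6],[46,0]]
[[0,3],[5,14],[8,3],[17,15],[33,6],[46,0]]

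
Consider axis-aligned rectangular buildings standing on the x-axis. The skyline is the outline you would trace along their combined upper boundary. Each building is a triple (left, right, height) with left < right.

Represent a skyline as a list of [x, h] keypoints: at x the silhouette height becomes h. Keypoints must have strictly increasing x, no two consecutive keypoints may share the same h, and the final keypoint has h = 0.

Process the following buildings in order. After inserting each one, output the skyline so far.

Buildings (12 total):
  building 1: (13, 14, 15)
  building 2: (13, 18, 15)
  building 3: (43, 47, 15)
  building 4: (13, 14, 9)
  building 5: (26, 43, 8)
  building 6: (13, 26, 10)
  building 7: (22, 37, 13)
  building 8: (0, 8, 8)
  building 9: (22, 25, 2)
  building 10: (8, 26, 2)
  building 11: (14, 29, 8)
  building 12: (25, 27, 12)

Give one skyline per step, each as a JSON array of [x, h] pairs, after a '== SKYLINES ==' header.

== SKYLINES ==
[[13,15],[14,0]]
[[13,15],[18,0]]
[[13,15],[18,0],[43,15],[47,0]]
[[13,15],[18,0],[43,15],[47,0]]
[[13,15],[18,0],[26,8],[43,15],[47,0]]
[[13,15],[18,10],[26,8],[43,15],[47,0]]
[[13,15],[18,10],[22,13],[37,8],[43,15],[47,0]]
[[0,8],[8,0],[13,15],[18,10],[22,13],[37,8],[43,15],[47,0]]
[[0,8],[8,0],[13,15],[18,10],[22,13],[37,8],[43,15],[47,0]]
[[0,8],[8,2],[13,15],[18,10],[22,13],[37,8],[43,15],[47,0]]
[[0,8],[8,2],[13,15],[18,10],[22,13],[37,8],[43,15],[47,0]]
[[0,8],[8,2],[13,15],[18,10],[22,13],[37,8],[43,15],[47,0]]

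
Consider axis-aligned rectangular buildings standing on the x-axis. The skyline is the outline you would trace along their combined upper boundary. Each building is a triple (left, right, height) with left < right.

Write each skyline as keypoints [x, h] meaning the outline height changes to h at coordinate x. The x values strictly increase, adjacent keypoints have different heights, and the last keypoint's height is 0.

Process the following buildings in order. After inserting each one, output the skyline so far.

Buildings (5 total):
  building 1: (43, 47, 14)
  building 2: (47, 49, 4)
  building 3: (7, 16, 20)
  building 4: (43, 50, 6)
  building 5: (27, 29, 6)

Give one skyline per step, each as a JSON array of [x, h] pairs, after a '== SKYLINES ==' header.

== SKYLINES ==
[[43,14],[47,0]]
[[43,14],[47,4],[49,0]]
[[7,20],[16,0],[43,14],[47,4],[49,0]]
[[7,20],[16,0],[43,14],[47,6],[50,0]]
[[7,20],[16,0],[27,6],[29,0],[43,14],[47,6],[50,0]]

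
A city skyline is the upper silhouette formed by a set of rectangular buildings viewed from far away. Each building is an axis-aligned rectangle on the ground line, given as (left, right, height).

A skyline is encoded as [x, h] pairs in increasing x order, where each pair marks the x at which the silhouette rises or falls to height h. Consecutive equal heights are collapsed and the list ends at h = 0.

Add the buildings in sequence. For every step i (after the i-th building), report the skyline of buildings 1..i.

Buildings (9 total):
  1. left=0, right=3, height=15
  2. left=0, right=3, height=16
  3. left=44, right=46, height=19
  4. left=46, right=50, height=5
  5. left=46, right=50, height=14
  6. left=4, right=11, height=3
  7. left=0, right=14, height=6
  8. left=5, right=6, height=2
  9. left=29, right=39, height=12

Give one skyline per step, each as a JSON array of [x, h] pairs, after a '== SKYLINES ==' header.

== SKYLINES ==
[[0,15],[3,0]]
[[0,16],[3,0]]
[[0,16],[3,0],[44,19],[46,0]]
[[0,16],[3,0],[44,19],[46,5],[50,0]]
[[0,16],[3,0],[44,19],[46,14],[50,0]]
[[0,16],[3,0],[4,3],[11,0],[44,19],[46,14],[50,0]]
[[0,16],[3,6],[14,0],[44,19],[46,14],[50,0]]
[[0,16],[3,6],[14,0],[44,19],[46,14],[50,0]]
[[0,16],[3,6],[14,0],[29,12],[39,0],[44,19],[46,14],[50,0]]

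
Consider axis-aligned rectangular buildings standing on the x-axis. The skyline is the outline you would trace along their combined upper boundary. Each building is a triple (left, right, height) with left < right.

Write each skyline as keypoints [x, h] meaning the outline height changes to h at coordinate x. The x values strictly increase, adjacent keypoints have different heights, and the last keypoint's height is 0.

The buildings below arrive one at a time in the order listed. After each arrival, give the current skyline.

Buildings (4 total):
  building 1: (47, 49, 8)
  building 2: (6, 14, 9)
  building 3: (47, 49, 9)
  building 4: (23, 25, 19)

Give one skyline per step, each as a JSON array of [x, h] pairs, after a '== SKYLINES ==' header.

== SKYLINES ==
[[47,8],[49,0]]
[[6,9],[14,0],[47,8],[49,0]]
[[6,9],[14,0],[47,9],[49,0]]
[[6,9],[14,0],[23,19],[25,0],[47,9],[49,0]]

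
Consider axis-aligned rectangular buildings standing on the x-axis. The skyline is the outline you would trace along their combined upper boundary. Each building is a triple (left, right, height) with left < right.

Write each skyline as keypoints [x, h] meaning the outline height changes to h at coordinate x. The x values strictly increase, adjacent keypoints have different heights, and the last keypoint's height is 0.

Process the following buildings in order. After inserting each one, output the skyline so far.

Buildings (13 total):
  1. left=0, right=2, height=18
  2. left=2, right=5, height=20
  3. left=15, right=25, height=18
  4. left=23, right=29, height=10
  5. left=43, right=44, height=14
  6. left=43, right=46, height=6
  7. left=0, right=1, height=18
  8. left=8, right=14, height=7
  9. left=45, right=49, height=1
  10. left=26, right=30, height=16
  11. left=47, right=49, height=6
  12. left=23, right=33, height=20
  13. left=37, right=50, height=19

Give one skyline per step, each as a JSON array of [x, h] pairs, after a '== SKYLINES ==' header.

== SKYLINES ==
[[0,18],[2,0]]
[[0,18],[2,20],[5,0]]
[[0,18],[2,20],[5,0],[15,18],[25,0]]
[[0,18],[2,20],[5,0],[15,18],[25,10],[29,0]]
[[0,18],[2,20],[5,0],[15,18],[25,10],[29,0],[43,14],[44,0]]
[[0,18],[2,20],[5,0],[15,18],[25,10],[29,0],[43,14],[44,6],[46,0]]
[[0,18],[2,20],[5,0],[15,18],[25,10],[29,0],[43,14],[44,6],[46,0]]
[[0,18],[2,20],[5,0],[8,7],[14,0],[15,18],[25,10],[29,0],[43,14],[44,6],[46,0]]
[[0,18],[2,20],[5,0],[8,7],[14,0],[15,18],[25,10],[29,0],[43,14],[44,6],[46,1],[49,0]]
[[0,18],[2,20],[5,0],[8,7],[14,0],[15,18],[25,10],[26,16],[30,0],[43,14],[44,6],[46,1],[49,0]]
[[0,18],[2,20],[5,0],[8,7],[14,0],[15,18],[25,10],[26,16],[30,0],[43,14],[44,6],[46,1],[47,6],[49,0]]
[[0,18],[2,20],[5,0],[8,7],[14,0],[15,18],[23,20],[33,0],[43,14],[44,6],[46,1],[47,6],[49,0]]
[[0,18],[2,20],[5,0],[8,7],[14,0],[15,18],[23,20],[33,0],[37,19],[50,0]]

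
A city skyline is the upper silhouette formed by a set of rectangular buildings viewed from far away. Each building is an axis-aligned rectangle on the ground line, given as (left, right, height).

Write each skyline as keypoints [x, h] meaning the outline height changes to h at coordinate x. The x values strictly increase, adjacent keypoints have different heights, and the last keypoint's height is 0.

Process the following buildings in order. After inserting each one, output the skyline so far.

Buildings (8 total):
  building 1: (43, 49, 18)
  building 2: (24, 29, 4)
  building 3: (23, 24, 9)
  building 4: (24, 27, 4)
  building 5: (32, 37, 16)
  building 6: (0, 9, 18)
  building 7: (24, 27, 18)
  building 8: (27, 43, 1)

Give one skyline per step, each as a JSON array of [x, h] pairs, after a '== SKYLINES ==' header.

== SKYLINES ==
[[43,18],[49,0]]
[[24,4],[29,0],[43,18],[49,0]]
[[23,9],[24,4],[29,0],[43,18],[49,0]]
[[23,9],[24,4],[29,0],[43,18],[49,0]]
[[23,9],[24,4],[29,0],[32,16],[37,0],[43,18],[49,0]]
[[0,18],[9,0],[23,9],[24,4],[29,0],[32,16],[37,0],[43,18],[49,0]]
[[0,18],[9,0],[23,9],[24,18],[27,4],[29,0],[32,16],[37,0],[43,18],[49,0]]
[[0,18],[9,0],[23,9],[24,18],[27,4],[29,1],[32,16],[37,1],[43,18],[49,0]]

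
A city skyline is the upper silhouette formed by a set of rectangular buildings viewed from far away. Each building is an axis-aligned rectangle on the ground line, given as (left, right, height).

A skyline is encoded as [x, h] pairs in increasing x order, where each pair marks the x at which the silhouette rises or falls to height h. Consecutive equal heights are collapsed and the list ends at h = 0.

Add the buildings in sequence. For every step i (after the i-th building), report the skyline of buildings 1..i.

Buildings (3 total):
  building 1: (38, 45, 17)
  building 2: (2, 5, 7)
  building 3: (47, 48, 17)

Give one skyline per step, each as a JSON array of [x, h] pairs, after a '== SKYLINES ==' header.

== SKYLINES ==
[[38,17],[45,0]]
[[2,7],[5,0],[38,17],[45,0]]
[[2,7],[5,0],[38,17],[45,0],[47,17],[48,0]]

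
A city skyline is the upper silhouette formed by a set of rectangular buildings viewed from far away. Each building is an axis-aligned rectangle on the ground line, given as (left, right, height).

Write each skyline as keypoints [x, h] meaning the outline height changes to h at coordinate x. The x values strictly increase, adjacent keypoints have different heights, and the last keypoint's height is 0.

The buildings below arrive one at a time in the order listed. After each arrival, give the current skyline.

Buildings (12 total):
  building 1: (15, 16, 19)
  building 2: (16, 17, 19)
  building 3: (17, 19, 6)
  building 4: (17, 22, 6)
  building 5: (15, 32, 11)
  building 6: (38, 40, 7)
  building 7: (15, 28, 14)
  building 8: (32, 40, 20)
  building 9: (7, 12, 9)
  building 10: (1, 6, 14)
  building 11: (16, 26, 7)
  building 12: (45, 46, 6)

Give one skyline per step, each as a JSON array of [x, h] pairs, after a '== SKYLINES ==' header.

== SKYLINES ==
[[15,19],[16,0]]
[[15,19],[17,0]]
[[15,19],[17,6],[19,0]]
[[15,19],[17,6],[22,0]]
[[15,19],[17,11],[32,0]]
[[15,19],[17,11],[32,0],[38,7],[40,0]]
[[15,19],[17,14],[28,11],[32,0],[38,7],[40,0]]
[[15,19],[17,14],[28,11],[32,20],[40,0]]
[[7,9],[12,0],[15,19],[17,14],[28,11],[32,20],[40,0]]
[[1,14],[6,0],[7,9],[12,0],[15,19],[17,14],[28,11],[32,20],[40,0]]
[[1,14],[6,0],[7,9],[12,0],[15,19],[17,14],[28,11],[32,20],[40,0]]
[[1,14],[6,0],[7,9],[12,0],[15,19],[17,14],[28,11],[32,20],[40,0],[45,6],[46,0]]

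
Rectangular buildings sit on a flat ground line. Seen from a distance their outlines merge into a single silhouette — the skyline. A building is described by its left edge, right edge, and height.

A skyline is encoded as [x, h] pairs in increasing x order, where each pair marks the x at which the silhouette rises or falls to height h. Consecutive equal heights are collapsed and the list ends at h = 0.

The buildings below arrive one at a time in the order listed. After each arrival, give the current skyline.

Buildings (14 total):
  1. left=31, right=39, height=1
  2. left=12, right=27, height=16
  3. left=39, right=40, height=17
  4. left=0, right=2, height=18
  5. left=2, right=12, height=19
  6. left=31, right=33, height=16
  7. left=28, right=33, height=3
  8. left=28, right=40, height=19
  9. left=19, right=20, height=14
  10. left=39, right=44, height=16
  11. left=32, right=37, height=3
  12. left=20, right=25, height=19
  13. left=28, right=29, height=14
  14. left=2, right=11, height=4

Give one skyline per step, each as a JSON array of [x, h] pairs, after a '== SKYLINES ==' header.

== SKYLINES ==
[[31,1],[39,0]]
[[12,16],[27,0],[31,1],[39,0]]
[[12,16],[27,0],[31,1],[39,17],[40,0]]
[[0,18],[2,0],[12,16],[27,0],[31,1],[39,17],[40,0]]
[[0,18],[2,19],[12,16],[27,0],[31,1],[39,17],[40,0]]
[[0,18],[2,19],[12,16],[27,0],[31,16],[33,1],[39,17],[40,0]]
[[0,18],[2,19],[12,16],[27,0],[28,3],[31,16],[33,1],[39,17],[40,0]]
[[0,18],[2,19],[12,16],[27,0],[28,19],[40,0]]
[[0,18],[2,19],[12,16],[27,0],[28,19],[40,0]]
[[0,18],[2,19],[12,16],[27,0],[28,19],[40,16],[44,0]]
[[0,18],[2,19],[12,16],[27,0],[28,19],[40,16],[44,0]]
[[0,18],[2,19],[12,16],[20,19],[25,16],[27,0],[28,19],[40,16],[44,0]]
[[0,18],[2,19],[12,16],[20,19],[25,16],[27,0],[28,19],[40,16],[44,0]]
[[0,18],[2,19],[12,16],[20,19],[25,16],[27,0],[28,19],[40,16],[44,0]]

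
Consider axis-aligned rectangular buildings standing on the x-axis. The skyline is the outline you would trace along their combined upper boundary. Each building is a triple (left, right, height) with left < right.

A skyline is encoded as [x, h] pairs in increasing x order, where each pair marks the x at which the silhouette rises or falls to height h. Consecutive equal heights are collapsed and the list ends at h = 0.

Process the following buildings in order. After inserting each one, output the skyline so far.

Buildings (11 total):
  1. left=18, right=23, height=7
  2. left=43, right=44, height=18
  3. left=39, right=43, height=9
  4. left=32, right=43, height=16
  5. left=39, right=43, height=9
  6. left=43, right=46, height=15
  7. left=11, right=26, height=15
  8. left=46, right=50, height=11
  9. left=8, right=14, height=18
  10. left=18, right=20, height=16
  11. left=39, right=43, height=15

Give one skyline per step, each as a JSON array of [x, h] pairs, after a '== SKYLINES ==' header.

== SKYLINES ==
[[18,7],[23,0]]
[[18,7],[23,0],[43,18],[44,0]]
[[18,7],[23,0],[39,9],[43,18],[44,0]]
[[18,7],[23,0],[32,16],[43,18],[44,0]]
[[18,7],[23,0],[32,16],[43,18],[44,0]]
[[18,7],[23,0],[32,16],[43,18],[44,15],[46,0]]
[[11,15],[26,0],[32,16],[43,18],[44,15],[46,0]]
[[11,15],[26,0],[32,16],[43,18],[44,15],[46,11],[50,0]]
[[8,18],[14,15],[26,0],[32,16],[43,18],[44,15],[46,11],[50,0]]
[[8,18],[14,15],[18,16],[20,15],[26,0],[32,16],[43,18],[44,15],[46,11],[50,0]]
[[8,18],[14,15],[18,16],[20,15],[26,0],[32,16],[43,18],[44,15],[46,11],[50,0]]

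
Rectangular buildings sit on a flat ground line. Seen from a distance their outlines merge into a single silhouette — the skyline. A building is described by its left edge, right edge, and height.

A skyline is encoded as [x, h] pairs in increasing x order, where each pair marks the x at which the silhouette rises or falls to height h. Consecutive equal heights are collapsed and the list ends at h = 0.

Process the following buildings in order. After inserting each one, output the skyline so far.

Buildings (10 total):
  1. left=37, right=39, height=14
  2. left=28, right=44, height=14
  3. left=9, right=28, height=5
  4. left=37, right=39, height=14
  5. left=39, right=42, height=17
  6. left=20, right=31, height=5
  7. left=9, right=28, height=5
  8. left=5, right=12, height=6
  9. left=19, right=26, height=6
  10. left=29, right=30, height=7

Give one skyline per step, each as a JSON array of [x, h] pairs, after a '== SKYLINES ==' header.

== SKYLINES ==
[[37,14],[39,0]]
[[28,14],[44,0]]
[[9,5],[28,14],[44,0]]
[[9,5],[28,14],[44,0]]
[[9,5],[28,14],[39,17],[42,14],[44,0]]
[[9,5],[28,14],[39,17],[42,14],[44,0]]
[[9,5],[28,14],[39,17],[42,14],[44,0]]
[[5,6],[12,5],[28,14],[39,17],[42,14],[44,0]]
[[5,6],[12,5],[19,6],[26,5],[28,14],[39,17],[42,14],[44,0]]
[[5,6],[12,5],[19,6],[26,5],[28,14],[39,17],[42,14],[44,0]]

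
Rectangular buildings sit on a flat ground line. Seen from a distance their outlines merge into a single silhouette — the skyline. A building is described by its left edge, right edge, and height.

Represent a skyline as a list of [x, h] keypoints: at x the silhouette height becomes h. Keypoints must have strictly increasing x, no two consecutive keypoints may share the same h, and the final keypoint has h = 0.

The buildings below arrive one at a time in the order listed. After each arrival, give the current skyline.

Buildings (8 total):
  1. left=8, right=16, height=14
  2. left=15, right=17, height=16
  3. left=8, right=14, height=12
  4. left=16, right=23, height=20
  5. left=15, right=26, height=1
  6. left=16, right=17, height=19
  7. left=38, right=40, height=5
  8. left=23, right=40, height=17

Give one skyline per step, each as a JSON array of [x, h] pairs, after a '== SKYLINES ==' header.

== SKYLINES ==
[[8,14],[16,0]]
[[8,14],[15,16],[17,0]]
[[8,14],[15,16],[17,0]]
[[8,14],[15,16],[16,20],[23,0]]
[[8,14],[15,16],[16,20],[23,1],[26,0]]
[[8,14],[15,16],[16,20],[23,1],[26,0]]
[[8,14],[15,16],[16,20],[23,1],[26,0],[38,5],[40,0]]
[[8,14],[15,16],[16,20],[23,17],[40,0]]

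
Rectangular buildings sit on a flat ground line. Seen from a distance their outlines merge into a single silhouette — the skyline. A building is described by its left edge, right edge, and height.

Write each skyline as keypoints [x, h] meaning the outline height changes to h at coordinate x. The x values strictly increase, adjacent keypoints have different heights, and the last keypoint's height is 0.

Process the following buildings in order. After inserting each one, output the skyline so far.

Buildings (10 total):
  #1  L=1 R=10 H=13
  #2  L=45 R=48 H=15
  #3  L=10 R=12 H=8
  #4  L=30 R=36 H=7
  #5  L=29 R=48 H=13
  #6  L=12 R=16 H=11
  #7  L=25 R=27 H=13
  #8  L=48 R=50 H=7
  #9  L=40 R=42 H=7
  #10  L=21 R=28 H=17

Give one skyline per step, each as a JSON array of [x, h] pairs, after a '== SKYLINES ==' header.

== SKYLINES ==
[[1,13],[10,0]]
[[1,13],[10,0],[45,15],[48,0]]
[[1,13],[10,8],[12,0],[45,15],[48,0]]
[[1,13],[10,8],[12,0],[30,7],[36,0],[45,15],[48,0]]
[[1,13],[10,8],[12,0],[29,13],[45,15],[48,0]]
[[1,13],[10,8],[12,11],[16,0],[29,13],[45,15],[48,0]]
[[1,13],[10,8],[12,11],[16,0],[25,13],[27,0],[29,13],[45,15],[48,0]]
[[1,13],[10,8],[12,11],[16,0],[25,13],[27,0],[29,13],[45,15],[48,7],[50,0]]
[[1,13],[10,8],[12,11],[16,0],[25,13],[27,0],[29,13],[45,15],[48,7],[50,0]]
[[1,13],[10,8],[12,11],[16,0],[21,17],[28,0],[29,13],[45,15],[48,7],[50,0]]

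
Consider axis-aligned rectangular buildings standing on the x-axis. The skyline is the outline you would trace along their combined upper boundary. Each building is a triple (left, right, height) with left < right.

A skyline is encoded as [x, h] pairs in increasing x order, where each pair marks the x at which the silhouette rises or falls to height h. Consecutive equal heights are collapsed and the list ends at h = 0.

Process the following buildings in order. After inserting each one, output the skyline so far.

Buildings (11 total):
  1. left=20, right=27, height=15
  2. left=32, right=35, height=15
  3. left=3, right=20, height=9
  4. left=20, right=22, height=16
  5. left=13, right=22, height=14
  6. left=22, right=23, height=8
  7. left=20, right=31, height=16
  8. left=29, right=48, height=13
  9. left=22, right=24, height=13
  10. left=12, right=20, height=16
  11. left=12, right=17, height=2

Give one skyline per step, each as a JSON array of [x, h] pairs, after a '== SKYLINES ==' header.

== SKYLINES ==
[[20,15],[27,0]]
[[20,15],[27,0],[32,15],[35,0]]
[[3,9],[20,15],[27,0],[32,15],[35,0]]
[[3,9],[20,16],[22,15],[27,0],[32,15],[35,0]]
[[3,9],[13,14],[20,16],[22,15],[27,0],[32,15],[35,0]]
[[3,9],[13,14],[20,16],[22,15],[27,0],[32,15],[35,0]]
[[3,9],[13,14],[20,16],[31,0],[32,15],[35,0]]
[[3,9],[13,14],[20,16],[31,13],[32,15],[35,13],[48,0]]
[[3,9],[13,14],[20,16],[31,13],[32,15],[35,13],[48,0]]
[[3,9],[12,16],[31,13],[32,15],[35,13],[48,0]]
[[3,9],[12,16],[31,13],[32,15],[35,13],[48,0]]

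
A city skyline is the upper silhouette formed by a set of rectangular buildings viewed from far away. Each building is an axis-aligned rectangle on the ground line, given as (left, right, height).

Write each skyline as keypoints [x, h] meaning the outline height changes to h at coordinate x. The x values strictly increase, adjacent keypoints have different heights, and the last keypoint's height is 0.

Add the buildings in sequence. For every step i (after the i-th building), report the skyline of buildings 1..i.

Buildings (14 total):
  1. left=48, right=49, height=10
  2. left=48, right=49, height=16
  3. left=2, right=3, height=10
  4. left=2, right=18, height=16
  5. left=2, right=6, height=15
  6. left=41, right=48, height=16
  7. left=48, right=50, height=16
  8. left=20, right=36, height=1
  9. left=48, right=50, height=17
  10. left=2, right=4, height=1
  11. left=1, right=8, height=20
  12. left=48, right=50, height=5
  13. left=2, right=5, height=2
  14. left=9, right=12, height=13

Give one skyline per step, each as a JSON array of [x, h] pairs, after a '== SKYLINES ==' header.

== SKYLINES ==
[[48,10],[49,0]]
[[48,16],[49,0]]
[[2,10],[3,0],[48,16],[49,0]]
[[2,16],[18,0],[48,16],[49,0]]
[[2,16],[18,0],[48,16],[49,0]]
[[2,16],[18,0],[41,16],[49,0]]
[[2,16],[18,0],[41,16],[50,0]]
[[2,16],[18,0],[20,1],[36,0],[41,16],[50,0]]
[[2,16],[18,0],[20,1],[36,0],[41,16],[48,17],[50,0]]
[[2,16],[18,0],[20,1],[36,0],[41,16],[48,17],[50,0]]
[[1,20],[8,16],[18,0],[20,1],[36,0],[41,16],[48,17],[50,0]]
[[1,20],[8,16],[18,0],[20,1],[36,0],[41,16],[48,17],[50,0]]
[[1,20],[8,16],[18,0],[20,1],[36,0],[41,16],[48,17],[50,0]]
[[1,20],[8,16],[18,0],[20,1],[36,0],[41,16],[48,17],[50,0]]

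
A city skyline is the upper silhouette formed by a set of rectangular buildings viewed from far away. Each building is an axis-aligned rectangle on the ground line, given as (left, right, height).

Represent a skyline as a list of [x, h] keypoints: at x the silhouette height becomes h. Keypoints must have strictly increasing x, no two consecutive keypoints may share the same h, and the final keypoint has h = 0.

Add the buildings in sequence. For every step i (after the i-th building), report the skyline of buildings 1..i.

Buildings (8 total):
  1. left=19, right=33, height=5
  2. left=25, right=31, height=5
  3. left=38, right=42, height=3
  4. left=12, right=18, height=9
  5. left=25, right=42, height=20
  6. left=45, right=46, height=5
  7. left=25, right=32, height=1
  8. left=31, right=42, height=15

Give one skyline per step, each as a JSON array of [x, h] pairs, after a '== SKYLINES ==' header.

== SKYLINES ==
[[19,5],[33,0]]
[[19,5],[33,0]]
[[19,5],[33,0],[38,3],[42,0]]
[[12,9],[18,0],[19,5],[33,0],[38,3],[42,0]]
[[12,9],[18,0],[19,5],[25,20],[42,0]]
[[12,9],[18,0],[19,5],[25,20],[42,0],[45,5],[46,0]]
[[12,9],[18,0],[19,5],[25,20],[42,0],[45,5],[46,0]]
[[12,9],[18,0],[19,5],[25,20],[42,0],[45,5],[46,0]]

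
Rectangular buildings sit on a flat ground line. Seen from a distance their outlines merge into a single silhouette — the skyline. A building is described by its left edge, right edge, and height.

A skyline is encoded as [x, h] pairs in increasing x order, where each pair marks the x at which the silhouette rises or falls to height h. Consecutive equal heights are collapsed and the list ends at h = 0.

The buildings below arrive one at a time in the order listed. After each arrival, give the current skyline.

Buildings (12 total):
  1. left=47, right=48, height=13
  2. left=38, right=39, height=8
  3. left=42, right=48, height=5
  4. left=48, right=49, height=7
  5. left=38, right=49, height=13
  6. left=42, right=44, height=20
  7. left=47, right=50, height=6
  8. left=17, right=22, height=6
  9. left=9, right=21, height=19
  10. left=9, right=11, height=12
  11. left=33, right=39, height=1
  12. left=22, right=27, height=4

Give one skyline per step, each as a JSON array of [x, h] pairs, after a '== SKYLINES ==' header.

== SKYLINES ==
[[47,13],[48,0]]
[[38,8],[39,0],[47,13],[48,0]]
[[38,8],[39,0],[42,5],[47,13],[48,0]]
[[38,8],[39,0],[42,5],[47,13],[48,7],[49,0]]
[[38,13],[49,0]]
[[38,13],[42,20],[44,13],[49,0]]
[[38,13],[42,20],[44,13],[49,6],[50,0]]
[[17,6],[22,0],[38,13],[42,20],[44,13],[49,6],[50,0]]
[[9,19],[21,6],[22,0],[38,13],[42,20],[44,13],[49,6],[50,0]]
[[9,19],[21,6],[22,0],[38,13],[42,20],[44,13],[49,6],[50,0]]
[[9,19],[21,6],[22,0],[33,1],[38,13],[42,20],[44,13],[49,6],[50,0]]
[[9,19],[21,6],[22,4],[27,0],[33,1],[38,13],[42,20],[44,13],[49,6],[50,0]]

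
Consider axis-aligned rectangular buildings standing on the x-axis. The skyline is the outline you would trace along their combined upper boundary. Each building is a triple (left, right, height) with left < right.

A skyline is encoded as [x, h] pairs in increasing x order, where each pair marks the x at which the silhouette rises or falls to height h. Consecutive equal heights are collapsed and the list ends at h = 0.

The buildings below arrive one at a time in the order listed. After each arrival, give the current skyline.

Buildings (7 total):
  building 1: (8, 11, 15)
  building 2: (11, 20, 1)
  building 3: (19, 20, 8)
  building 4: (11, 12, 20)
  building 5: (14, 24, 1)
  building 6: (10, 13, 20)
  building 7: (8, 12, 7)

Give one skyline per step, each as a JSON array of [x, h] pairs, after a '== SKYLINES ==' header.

== SKYLINES ==
[[8,15],[11,0]]
[[8,15],[11,1],[20,0]]
[[8,15],[11,1],[19,8],[20,0]]
[[8,15],[11,20],[12,1],[19,8],[20,0]]
[[8,15],[11,20],[12,1],[19,8],[20,1],[24,0]]
[[8,15],[10,20],[13,1],[19,8],[20,1],[24,0]]
[[8,15],[10,20],[13,1],[19,8],[20,1],[24,0]]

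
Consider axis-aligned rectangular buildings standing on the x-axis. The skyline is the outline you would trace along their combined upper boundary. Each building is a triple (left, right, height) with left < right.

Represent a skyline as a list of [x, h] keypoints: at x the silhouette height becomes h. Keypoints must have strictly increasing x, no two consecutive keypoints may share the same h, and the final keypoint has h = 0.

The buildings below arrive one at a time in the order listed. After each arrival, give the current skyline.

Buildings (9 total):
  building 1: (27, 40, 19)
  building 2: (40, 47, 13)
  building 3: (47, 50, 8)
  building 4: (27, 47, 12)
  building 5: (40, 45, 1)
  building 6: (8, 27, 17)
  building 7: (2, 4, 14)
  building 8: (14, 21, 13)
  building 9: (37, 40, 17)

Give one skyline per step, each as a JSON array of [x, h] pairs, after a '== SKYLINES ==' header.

== SKYLINES ==
[[27,19],[40,0]]
[[27,19],[40,13],[47,0]]
[[27,19],[40,13],[47,8],[50,0]]
[[27,19],[40,13],[47,8],[50,0]]
[[27,19],[40,13],[47,8],[50,0]]
[[8,17],[27,19],[40,13],[47,8],[50,0]]
[[2,14],[4,0],[8,17],[27,19],[40,13],[47,8],[50,0]]
[[2,14],[4,0],[8,17],[27,19],[40,13],[47,8],[50,0]]
[[2,14],[4,0],[8,17],[27,19],[40,13],[47,8],[50,0]]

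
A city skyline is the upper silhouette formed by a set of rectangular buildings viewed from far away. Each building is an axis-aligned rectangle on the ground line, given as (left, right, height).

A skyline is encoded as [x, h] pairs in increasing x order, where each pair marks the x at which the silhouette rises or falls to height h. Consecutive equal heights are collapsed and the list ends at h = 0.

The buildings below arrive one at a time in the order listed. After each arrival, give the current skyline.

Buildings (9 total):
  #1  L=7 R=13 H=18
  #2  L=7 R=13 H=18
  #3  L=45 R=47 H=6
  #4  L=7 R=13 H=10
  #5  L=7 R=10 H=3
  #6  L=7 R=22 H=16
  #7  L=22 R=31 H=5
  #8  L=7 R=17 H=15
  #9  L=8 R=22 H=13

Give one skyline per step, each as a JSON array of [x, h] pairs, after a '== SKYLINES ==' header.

== SKYLINES ==
[[7,18],[13,0]]
[[7,18],[13,0]]
[[7,18],[13,0],[45,6],[47,0]]
[[7,18],[13,0],[45,6],[47,0]]
[[7,18],[13,0],[45,6],[47,0]]
[[7,18],[13,16],[22,0],[45,6],[47,0]]
[[7,18],[13,16],[22,5],[31,0],[45,6],[47,0]]
[[7,18],[13,16],[22,5],[31,0],[45,6],[47,0]]
[[7,18],[13,16],[22,5],[31,0],[45,6],[47,0]]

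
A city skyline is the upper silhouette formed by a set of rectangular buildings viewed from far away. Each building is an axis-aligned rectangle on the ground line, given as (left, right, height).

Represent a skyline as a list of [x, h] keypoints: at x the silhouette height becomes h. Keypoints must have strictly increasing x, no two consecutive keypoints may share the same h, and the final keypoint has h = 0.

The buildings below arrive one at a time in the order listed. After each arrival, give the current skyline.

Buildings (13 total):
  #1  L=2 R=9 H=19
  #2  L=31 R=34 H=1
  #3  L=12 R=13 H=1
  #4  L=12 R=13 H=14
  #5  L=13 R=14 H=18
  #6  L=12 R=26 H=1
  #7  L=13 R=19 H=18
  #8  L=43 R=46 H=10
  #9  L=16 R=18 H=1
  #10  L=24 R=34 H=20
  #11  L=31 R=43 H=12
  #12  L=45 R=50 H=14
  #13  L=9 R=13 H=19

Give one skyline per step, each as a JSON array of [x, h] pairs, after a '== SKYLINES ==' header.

== SKYLINES ==
[[2,19],[9,0]]
[[2,19],[9,0],[31,1],[34,0]]
[[2,19],[9,0],[12,1],[13,0],[31,1],[34,0]]
[[2,19],[9,0],[12,14],[13,0],[31,1],[34,0]]
[[2,19],[9,0],[12,14],[13,18],[14,0],[31,1],[34,0]]
[[2,19],[9,0],[12,14],[13,18],[14,1],[26,0],[31,1],[34,0]]
[[2,19],[9,0],[12,14],[13,18],[19,1],[26,0],[31,1],[34,0]]
[[2,19],[9,0],[12,14],[13,18],[19,1],[26,0],[31,1],[34,0],[43,10],[46,0]]
[[2,19],[9,0],[12,14],[13,18],[19,1],[26,0],[31,1],[34,0],[43,10],[46,0]]
[[2,19],[9,0],[12,14],[13,18],[19,1],[24,20],[34,0],[43,10],[46,0]]
[[2,19],[9,0],[12,14],[13,18],[19,1],[24,20],[34,12],[43,10],[46,0]]
[[2,19],[9,0],[12,14],[13,18],[19,1],[24,20],[34,12],[43,10],[45,14],[50,0]]
[[2,19],[13,18],[19,1],[24,20],[34,12],[43,10],[45,14],[50,0]]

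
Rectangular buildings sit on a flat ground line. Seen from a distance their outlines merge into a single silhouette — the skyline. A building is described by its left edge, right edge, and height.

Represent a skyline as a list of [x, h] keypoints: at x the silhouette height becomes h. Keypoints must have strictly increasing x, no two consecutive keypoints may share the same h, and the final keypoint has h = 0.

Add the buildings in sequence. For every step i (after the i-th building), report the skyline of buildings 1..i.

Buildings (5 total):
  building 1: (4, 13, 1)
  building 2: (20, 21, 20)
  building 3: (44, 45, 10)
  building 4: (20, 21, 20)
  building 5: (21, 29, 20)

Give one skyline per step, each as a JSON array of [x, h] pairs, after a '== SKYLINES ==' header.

== SKYLINES ==
[[4,1],[13,0]]
[[4,1],[13,0],[20,20],[21,0]]
[[4,1],[13,0],[20,20],[21,0],[44,10],[45,0]]
[[4,1],[13,0],[20,20],[21,0],[44,10],[45,0]]
[[4,1],[13,0],[20,20],[29,0],[44,10],[45,0]]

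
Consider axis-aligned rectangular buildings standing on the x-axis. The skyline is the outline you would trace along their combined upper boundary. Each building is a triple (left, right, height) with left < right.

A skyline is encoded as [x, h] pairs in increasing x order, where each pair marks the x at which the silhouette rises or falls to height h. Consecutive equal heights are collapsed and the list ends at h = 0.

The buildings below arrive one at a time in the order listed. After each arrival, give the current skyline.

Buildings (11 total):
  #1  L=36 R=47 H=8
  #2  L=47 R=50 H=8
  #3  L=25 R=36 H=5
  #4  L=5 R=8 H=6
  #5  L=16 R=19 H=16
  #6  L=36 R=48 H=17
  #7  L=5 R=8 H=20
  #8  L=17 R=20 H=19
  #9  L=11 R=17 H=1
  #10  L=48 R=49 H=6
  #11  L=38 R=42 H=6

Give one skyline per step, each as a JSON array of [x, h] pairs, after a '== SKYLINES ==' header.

== SKYLINES ==
[[36,8],[47,0]]
[[36,8],[50,0]]
[[25,5],[36,8],[50,0]]
[[5,6],[8,0],[25,5],[36,8],[50,0]]
[[5,6],[8,0],[16,16],[19,0],[25,5],[36,8],[50,0]]
[[5,6],[8,0],[16,16],[19,0],[25,5],[36,17],[48,8],[50,0]]
[[5,20],[8,0],[16,16],[19,0],[25,5],[36,17],[48,8],[50,0]]
[[5,20],[8,0],[16,16],[17,19],[20,0],[25,5],[36,17],[48,8],[50,0]]
[[5,20],[8,0],[11,1],[16,16],[17,19],[20,0],[25,5],[36,17],[48,8],[50,0]]
[[5,20],[8,0],[11,1],[16,16],[17,19],[20,0],[25,5],[36,17],[48,8],[50,0]]
[[5,20],[8,0],[11,1],[16,16],[17,19],[20,0],[25,5],[36,17],[48,8],[50,0]]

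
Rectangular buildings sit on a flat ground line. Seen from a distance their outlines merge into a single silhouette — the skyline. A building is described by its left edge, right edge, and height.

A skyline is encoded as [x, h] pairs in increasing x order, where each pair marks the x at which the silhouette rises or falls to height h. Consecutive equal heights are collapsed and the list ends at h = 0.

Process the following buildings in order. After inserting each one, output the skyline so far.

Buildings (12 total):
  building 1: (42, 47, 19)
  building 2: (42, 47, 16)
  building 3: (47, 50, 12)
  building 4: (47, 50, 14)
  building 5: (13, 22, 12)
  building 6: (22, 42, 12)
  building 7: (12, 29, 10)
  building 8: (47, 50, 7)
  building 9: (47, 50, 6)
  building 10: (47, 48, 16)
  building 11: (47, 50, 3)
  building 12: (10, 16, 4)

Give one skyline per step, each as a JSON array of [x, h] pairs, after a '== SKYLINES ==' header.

== SKYLINES ==
[[42,19],[47,0]]
[[42,19],[47,0]]
[[42,19],[47,12],[50,0]]
[[42,19],[47,14],[50,0]]
[[13,12],[22,0],[42,19],[47,14],[50,0]]
[[13,12],[42,19],[47,14],[50,0]]
[[12,10],[13,12],[42,19],[47,14],[50,0]]
[[12,10],[13,12],[42,19],[47,14],[50,0]]
[[12,10],[13,12],[42,19],[47,14],[50,0]]
[[12,10],[13,12],[42,19],[47,16],[48,14],[50,0]]
[[12,10],[13,12],[42,19],[47,16],[48,14],[50,0]]
[[10,4],[12,10],[13,12],[42,19],[47,16],[48,14],[50,0]]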